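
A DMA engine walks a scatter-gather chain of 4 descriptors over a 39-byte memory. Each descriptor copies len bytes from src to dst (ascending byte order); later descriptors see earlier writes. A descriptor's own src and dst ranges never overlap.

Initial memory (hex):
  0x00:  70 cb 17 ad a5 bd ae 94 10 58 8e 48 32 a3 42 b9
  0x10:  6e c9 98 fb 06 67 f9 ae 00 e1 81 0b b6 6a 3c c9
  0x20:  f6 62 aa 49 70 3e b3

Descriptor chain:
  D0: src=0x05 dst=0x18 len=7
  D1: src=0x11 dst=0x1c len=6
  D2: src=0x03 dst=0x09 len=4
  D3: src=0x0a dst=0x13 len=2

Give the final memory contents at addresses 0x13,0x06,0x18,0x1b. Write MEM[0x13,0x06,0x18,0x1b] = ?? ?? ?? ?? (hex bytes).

MEM[0x13,0x06,0x18,0x1b] = a5 ae bd 10

#0 dst[0x18+7] := {0xbd,0xae,0x94,0x10,0x58,0x8e,0x48}
#1 dst[0x1c+6] := {0xc9,0x98,0xfb,0x06,0x67,0xf9}
#2 dst[0x09+4] := {0xad,0xa5,0xbd,0xae}
#3 dst[0x13+2] := {0xa5,0xbd}
query mem[0x13]=0xa5, mem[0x06]=0xae, mem[0x18]=0xbd, mem[0x1b]=0x10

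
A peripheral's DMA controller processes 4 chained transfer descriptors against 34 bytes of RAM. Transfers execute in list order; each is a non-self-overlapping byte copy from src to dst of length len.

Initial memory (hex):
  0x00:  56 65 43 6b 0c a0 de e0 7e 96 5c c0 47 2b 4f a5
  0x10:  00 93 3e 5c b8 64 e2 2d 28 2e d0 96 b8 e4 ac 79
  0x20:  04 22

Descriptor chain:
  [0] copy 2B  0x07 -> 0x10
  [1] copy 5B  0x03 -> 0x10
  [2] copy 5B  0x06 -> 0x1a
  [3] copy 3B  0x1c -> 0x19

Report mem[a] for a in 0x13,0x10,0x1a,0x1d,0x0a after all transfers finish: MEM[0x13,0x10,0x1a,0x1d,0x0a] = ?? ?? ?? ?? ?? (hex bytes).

[0] 0x07->0x10 len=2 : e0 7e
[1] 0x03->0x10 len=5 : 6b 0c a0 de e0
[2] 0x06->0x1a len=5 : de e0 7e 96 5c
[3] 0x1c->0x19 len=3 : 7e 96 5c
query mem[0x13]=0xde, mem[0x10]=0x6b, mem[0x1a]=0x96, mem[0x1d]=0x96, mem[0x0a]=0x5c

MEM[0x13,0x10,0x1a,0x1d,0x0a] = de 6b 96 96 5c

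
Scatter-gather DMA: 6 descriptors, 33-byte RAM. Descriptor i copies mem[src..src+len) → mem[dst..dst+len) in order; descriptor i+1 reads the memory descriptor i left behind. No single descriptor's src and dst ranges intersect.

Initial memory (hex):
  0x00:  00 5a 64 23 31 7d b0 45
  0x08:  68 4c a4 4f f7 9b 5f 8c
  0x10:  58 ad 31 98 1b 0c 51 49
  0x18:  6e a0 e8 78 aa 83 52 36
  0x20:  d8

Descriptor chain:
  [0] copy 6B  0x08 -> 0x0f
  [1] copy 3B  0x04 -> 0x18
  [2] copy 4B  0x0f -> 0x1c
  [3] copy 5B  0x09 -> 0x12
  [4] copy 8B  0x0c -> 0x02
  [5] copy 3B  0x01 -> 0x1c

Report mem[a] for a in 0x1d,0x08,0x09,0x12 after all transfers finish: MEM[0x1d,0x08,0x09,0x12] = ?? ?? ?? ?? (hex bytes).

MEM[0x1d,0x08,0x09,0x12] = f7 4c a4 4c

#0 dst[0x0f+6] := {0x68,0x4c,0xa4,0x4f,0xf7,0x9b}
#1 dst[0x18+3] := {0x31,0x7d,0xb0}
#2 dst[0x1c+4] := {0x68,0x4c,0xa4,0x4f}
#3 dst[0x12+5] := {0x4c,0xa4,0x4f,0xf7,0x9b}
#4 dst[0x02+8] := {0xf7,0x9b,0x5f,0x68,0x4c,0xa4,0x4c,0xa4}
#5 dst[0x1c+3] := {0x5a,0xf7,0x9b}
query mem[0x1d]=0xf7, mem[0x08]=0x4c, mem[0x09]=0xa4, mem[0x12]=0x4c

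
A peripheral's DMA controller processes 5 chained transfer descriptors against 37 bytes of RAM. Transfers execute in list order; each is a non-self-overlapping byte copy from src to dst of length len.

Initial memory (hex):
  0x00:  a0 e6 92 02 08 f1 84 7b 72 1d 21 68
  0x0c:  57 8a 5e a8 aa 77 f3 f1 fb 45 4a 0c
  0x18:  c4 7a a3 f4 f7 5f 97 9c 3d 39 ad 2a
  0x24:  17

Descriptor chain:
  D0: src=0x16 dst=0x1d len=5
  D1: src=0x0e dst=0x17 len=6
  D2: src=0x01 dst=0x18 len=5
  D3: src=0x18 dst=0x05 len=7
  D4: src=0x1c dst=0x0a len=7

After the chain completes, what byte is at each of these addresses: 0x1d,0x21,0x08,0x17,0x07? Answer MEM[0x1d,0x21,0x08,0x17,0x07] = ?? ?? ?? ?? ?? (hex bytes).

  after D0: wrote 5B at 0x1d = 4a0cc47aa3
  after D1: wrote 6B at 0x17 = 5ea8aa77f3f1
  after D2: wrote 5B at 0x18 = e6920208f1
  after D3: wrote 7B at 0x05 = e6920208f14a0c
  after D4: wrote 7B at 0x0a = f14a0cc47aa3ad
query mem[0x1d]=0x4a, mem[0x21]=0xa3, mem[0x08]=0x08, mem[0x17]=0x5e, mem[0x07]=0x02

MEM[0x1d,0x21,0x08,0x17,0x07] = 4a a3 08 5e 02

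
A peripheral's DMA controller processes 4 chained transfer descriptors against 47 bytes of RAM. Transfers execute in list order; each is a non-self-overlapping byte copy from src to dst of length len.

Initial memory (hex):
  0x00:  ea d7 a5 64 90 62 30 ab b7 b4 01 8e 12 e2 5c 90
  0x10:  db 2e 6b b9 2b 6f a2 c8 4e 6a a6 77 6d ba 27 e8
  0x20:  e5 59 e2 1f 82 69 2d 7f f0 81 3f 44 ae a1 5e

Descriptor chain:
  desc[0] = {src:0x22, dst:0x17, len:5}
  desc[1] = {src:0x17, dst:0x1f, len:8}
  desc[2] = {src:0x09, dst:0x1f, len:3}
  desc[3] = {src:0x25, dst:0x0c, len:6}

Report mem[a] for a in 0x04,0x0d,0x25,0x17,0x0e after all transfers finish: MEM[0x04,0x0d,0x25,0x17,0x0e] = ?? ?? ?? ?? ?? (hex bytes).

  after D0: wrote 5B at 0x17 = e21f82692d
  after D1: wrote 8B at 0x1f = e21f82692d6dba27
  after D2: wrote 3B at 0x1f = b4018e
  after D3: wrote 6B at 0x0c = ba277ff0813f
query mem[0x04]=0x90, mem[0x0d]=0x27, mem[0x25]=0xba, mem[0x17]=0xe2, mem[0x0e]=0x7f

MEM[0x04,0x0d,0x25,0x17,0x0e] = 90 27 ba e2 7f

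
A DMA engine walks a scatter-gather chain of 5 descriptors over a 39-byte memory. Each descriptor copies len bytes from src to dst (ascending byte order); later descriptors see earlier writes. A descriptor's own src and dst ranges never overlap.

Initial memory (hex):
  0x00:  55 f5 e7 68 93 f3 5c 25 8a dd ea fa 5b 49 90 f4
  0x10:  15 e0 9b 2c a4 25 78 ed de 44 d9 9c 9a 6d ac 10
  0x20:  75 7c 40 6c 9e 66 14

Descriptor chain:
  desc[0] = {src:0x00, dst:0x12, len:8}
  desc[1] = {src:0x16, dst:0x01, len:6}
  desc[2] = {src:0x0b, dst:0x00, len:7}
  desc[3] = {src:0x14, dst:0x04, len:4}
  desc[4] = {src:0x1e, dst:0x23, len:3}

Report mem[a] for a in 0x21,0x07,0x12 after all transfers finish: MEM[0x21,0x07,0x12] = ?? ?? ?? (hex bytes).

MEM[0x21,0x07,0x12] = 7c f3 55

  after D0: wrote 8B at 0x12 = 55f5e76893f35c25
  after D1: wrote 6B at 0x01 = 93f35c25d99c
  after D2: wrote 7B at 0x00 = fa5b4990f415e0
  after D3: wrote 4B at 0x04 = e76893f3
  after D4: wrote 3B at 0x23 = ac1075
query mem[0x21]=0x7c, mem[0x07]=0xf3, mem[0x12]=0x55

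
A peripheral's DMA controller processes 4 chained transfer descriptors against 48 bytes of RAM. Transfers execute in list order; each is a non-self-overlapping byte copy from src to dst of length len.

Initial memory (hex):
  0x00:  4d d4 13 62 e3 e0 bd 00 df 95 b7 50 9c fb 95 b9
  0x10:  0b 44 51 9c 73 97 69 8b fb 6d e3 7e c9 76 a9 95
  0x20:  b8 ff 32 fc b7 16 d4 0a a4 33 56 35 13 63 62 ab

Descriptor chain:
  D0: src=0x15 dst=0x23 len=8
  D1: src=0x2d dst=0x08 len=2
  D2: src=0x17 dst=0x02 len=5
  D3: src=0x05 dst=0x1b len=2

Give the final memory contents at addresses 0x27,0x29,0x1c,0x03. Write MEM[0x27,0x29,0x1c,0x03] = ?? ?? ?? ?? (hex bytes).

#0 dst[0x23+8] := {0x97,0x69,0x8b,0xfb,0x6d,0xe3,0x7e,0xc9}
#1 dst[0x08+2] := {0x63,0x62}
#2 dst[0x02+5] := {0x8b,0xfb,0x6d,0xe3,0x7e}
#3 dst[0x1b+2] := {0xe3,0x7e}
query mem[0x27]=0x6d, mem[0x29]=0x7e, mem[0x1c]=0x7e, mem[0x03]=0xfb

MEM[0x27,0x29,0x1c,0x03] = 6d 7e 7e fb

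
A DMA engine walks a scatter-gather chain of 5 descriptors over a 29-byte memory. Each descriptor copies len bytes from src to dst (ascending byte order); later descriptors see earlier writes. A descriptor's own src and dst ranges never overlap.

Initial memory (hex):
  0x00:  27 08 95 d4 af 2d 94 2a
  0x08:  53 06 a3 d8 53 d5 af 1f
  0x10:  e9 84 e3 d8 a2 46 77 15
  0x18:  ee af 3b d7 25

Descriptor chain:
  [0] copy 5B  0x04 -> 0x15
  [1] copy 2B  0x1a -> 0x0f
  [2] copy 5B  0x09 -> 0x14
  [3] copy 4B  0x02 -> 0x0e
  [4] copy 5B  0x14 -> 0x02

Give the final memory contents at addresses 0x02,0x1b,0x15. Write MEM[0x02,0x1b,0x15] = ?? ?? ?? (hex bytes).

MEM[0x02,0x1b,0x15] = 06 d7 a3

[0] 0x04->0x15 len=5 : af 2d 94 2a 53
[1] 0x1a->0x0f len=2 : 3b d7
[2] 0x09->0x14 len=5 : 06 a3 d8 53 d5
[3] 0x02->0x0e len=4 : 95 d4 af 2d
[4] 0x14->0x02 len=5 : 06 a3 d8 53 d5
query mem[0x02]=0x06, mem[0x1b]=0xd7, mem[0x15]=0xa3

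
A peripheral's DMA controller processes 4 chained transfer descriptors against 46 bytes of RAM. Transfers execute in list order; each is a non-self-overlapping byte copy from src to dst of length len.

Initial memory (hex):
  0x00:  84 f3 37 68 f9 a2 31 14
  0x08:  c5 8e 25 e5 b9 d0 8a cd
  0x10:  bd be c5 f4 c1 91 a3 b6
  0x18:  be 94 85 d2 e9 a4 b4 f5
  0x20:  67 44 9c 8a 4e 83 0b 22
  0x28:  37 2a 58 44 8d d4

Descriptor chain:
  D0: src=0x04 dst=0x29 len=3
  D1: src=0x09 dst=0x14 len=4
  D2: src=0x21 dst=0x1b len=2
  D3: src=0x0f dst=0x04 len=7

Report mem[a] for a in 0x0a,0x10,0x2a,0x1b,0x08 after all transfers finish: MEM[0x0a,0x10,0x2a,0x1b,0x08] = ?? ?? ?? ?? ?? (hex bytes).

#0 dst[0x29+3] := {0xf9,0xa2,0x31}
#1 dst[0x14+4] := {0x8e,0x25,0xe5,0xb9}
#2 dst[0x1b+2] := {0x44,0x9c}
#3 dst[0x04+7] := {0xcd,0xbd,0xbe,0xc5,0xf4,0x8e,0x25}
query mem[0x0a]=0x25, mem[0x10]=0xbd, mem[0x2a]=0xa2, mem[0x1b]=0x44, mem[0x08]=0xf4

MEM[0x0a,0x10,0x2a,0x1b,0x08] = 25 bd a2 44 f4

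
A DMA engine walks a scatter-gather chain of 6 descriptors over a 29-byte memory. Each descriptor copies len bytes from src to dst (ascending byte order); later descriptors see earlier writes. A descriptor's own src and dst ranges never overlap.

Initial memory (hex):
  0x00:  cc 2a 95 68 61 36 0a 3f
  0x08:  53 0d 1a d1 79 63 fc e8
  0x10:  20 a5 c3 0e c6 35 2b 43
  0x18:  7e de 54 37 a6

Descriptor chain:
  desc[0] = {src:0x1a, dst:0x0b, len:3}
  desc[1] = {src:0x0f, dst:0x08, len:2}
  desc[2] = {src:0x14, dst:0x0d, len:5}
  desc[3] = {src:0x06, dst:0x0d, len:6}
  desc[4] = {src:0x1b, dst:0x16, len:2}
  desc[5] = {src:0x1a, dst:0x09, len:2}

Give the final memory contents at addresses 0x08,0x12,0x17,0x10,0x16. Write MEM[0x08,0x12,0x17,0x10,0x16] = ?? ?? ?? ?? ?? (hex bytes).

#0 dst[0x0b+3] := {0x54,0x37,0xa6}
#1 dst[0x08+2] := {0xe8,0x20}
#2 dst[0x0d+5] := {0xc6,0x35,0x2b,0x43,0x7e}
#3 dst[0x0d+6] := {0x0a,0x3f,0xe8,0x20,0x1a,0x54}
#4 dst[0x16+2] := {0x37,0xa6}
#5 dst[0x09+2] := {0x54,0x37}
query mem[0x08]=0xe8, mem[0x12]=0x54, mem[0x17]=0xa6, mem[0x10]=0x20, mem[0x16]=0x37

MEM[0x08,0x12,0x17,0x10,0x16] = e8 54 a6 20 37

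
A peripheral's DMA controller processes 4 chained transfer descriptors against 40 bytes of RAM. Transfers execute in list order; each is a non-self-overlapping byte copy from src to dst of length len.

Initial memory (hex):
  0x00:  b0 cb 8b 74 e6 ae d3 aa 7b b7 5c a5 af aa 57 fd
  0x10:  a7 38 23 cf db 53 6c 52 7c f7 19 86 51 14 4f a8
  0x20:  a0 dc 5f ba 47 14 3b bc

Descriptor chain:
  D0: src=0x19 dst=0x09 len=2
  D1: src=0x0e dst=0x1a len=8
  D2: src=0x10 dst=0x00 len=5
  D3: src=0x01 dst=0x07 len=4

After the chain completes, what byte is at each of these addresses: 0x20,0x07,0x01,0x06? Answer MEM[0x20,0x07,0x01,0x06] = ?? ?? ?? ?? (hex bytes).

#0 dst[0x09+2] := {0xf7,0x19}
#1 dst[0x1a+8] := {0x57,0xfd,0xa7,0x38,0x23,0xcf,0xdb,0x53}
#2 dst[0x00+5] := {0xa7,0x38,0x23,0xcf,0xdb}
#3 dst[0x07+4] := {0x38,0x23,0xcf,0xdb}
query mem[0x20]=0xdb, mem[0x07]=0x38, mem[0x01]=0x38, mem[0x06]=0xd3

MEM[0x20,0x07,0x01,0x06] = db 38 38 d3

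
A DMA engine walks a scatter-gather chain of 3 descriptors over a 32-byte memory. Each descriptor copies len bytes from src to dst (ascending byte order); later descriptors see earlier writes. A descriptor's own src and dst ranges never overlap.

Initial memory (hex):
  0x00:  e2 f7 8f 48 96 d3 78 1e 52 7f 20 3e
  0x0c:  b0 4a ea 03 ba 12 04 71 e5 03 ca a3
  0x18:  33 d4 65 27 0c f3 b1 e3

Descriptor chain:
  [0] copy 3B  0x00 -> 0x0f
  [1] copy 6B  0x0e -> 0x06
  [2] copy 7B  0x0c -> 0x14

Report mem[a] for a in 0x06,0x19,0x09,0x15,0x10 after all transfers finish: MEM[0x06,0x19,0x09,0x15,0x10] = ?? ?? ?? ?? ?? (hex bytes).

MEM[0x06,0x19,0x09,0x15,0x10] = ea 8f 8f 4a f7

[0] 0x00->0x0f len=3 : e2 f7 8f
[1] 0x0e->0x06 len=6 : ea e2 f7 8f 04 71
[2] 0x0c->0x14 len=7 : b0 4a ea e2 f7 8f 04
query mem[0x06]=0xea, mem[0x19]=0x8f, mem[0x09]=0x8f, mem[0x15]=0x4a, mem[0x10]=0xf7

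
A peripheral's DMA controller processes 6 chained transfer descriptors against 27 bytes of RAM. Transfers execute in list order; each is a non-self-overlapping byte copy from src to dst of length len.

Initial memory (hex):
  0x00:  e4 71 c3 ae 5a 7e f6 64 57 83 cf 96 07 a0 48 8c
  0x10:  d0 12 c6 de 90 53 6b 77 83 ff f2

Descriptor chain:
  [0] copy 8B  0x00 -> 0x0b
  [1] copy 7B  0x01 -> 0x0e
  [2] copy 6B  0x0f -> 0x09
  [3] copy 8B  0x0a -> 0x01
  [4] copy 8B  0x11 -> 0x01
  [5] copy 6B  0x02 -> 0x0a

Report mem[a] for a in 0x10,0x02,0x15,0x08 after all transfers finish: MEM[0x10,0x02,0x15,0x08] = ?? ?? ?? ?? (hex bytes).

#0 dst[0x0b+8] := {0xe4,0x71,0xc3,0xae,0x5a,0x7e,0xf6,0x64}
#1 dst[0x0e+7] := {0x71,0xc3,0xae,0x5a,0x7e,0xf6,0x64}
#2 dst[0x09+6] := {0xc3,0xae,0x5a,0x7e,0xf6,0x64}
#3 dst[0x01+8] := {0xae,0x5a,0x7e,0xf6,0x64,0xc3,0xae,0x5a}
#4 dst[0x01+8] := {0x5a,0x7e,0xf6,0x64,0x53,0x6b,0x77,0x83}
#5 dst[0x0a+6] := {0x7e,0xf6,0x64,0x53,0x6b,0x77}
query mem[0x10]=0xae, mem[0x02]=0x7e, mem[0x15]=0x53, mem[0x08]=0x83

MEM[0x10,0x02,0x15,0x08] = ae 7e 53 83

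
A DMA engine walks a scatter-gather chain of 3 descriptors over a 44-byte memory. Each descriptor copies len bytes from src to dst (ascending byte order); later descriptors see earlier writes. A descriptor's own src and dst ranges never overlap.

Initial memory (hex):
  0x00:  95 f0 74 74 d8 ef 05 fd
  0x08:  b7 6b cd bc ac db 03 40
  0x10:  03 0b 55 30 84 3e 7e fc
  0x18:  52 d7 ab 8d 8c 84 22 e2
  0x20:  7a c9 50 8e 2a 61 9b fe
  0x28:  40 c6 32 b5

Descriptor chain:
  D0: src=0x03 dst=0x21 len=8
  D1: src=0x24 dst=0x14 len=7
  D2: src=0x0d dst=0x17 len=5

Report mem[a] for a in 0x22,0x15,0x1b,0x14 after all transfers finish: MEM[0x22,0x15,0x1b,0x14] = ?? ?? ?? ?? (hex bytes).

MEM[0x22,0x15,0x1b,0x14] = d8 fd 0b 05

#0 dst[0x21+8] := {0x74,0xd8,0xef,0x05,0xfd,0xb7,0x6b,0xcd}
#1 dst[0x14+7] := {0x05,0xfd,0xb7,0x6b,0xcd,0xc6,0x32}
#2 dst[0x17+5] := {0xdb,0x03,0x40,0x03,0x0b}
query mem[0x22]=0xd8, mem[0x15]=0xfd, mem[0x1b]=0x0b, mem[0x14]=0x05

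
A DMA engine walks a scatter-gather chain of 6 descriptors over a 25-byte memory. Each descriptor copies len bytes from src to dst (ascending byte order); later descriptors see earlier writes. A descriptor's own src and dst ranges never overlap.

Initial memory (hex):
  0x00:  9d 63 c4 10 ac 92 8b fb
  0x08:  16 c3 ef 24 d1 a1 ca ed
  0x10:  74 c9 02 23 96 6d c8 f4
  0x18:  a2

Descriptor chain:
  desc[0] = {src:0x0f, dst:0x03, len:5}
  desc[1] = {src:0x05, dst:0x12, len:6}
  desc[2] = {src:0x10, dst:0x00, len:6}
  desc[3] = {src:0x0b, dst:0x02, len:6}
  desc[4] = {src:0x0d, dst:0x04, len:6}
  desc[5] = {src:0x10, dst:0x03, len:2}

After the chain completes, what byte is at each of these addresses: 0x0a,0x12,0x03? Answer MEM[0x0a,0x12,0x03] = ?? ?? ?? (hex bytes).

[0] 0x0f->0x03 len=5 : ed 74 c9 02 23
[1] 0x05->0x12 len=6 : c9 02 23 16 c3 ef
[2] 0x10->0x00 len=6 : 74 c9 c9 02 23 16
[3] 0x0b->0x02 len=6 : 24 d1 a1 ca ed 74
[4] 0x0d->0x04 len=6 : a1 ca ed 74 c9 c9
[5] 0x10->0x03 len=2 : 74 c9
query mem[0x0a]=0xef, mem[0x12]=0xc9, mem[0x03]=0x74

MEM[0x0a,0x12,0x03] = ef c9 74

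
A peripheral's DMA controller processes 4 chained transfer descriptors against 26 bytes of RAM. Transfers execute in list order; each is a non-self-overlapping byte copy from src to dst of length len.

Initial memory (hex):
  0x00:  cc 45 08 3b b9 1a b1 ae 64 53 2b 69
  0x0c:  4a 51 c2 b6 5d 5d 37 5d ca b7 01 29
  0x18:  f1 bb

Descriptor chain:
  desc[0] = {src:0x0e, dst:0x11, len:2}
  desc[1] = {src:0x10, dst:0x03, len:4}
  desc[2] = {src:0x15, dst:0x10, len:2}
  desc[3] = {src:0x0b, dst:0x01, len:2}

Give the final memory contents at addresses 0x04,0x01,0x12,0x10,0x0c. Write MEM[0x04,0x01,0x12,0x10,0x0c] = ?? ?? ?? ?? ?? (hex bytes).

MEM[0x04,0x01,0x12,0x10,0x0c] = c2 69 b6 b7 4a

#0 dst[0x11+2] := {0xc2,0xb6}
#1 dst[0x03+4] := {0x5d,0xc2,0xb6,0x5d}
#2 dst[0x10+2] := {0xb7,0x01}
#3 dst[0x01+2] := {0x69,0x4a}
query mem[0x04]=0xc2, mem[0x01]=0x69, mem[0x12]=0xb6, mem[0x10]=0xb7, mem[0x0c]=0x4a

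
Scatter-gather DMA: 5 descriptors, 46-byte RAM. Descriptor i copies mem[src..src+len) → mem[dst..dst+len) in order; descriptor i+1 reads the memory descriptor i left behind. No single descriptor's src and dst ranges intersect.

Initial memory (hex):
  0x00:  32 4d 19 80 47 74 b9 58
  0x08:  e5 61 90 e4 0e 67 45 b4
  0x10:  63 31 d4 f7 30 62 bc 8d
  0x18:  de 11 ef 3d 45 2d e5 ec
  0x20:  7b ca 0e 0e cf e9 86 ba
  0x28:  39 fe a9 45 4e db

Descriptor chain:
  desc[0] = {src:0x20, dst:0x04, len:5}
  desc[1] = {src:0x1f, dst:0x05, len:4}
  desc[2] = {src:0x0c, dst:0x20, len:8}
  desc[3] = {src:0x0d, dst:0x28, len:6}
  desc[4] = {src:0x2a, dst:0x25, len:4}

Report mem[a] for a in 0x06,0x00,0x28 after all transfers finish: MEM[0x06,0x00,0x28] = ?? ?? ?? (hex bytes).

D0: mem[0x04..0x08] <- [7b ca 0e 0e cf]
D1: mem[0x05..0x08] <- [ec 7b ca 0e]
D2: mem[0x20..0x27] <- [0e 67 45 b4 63 31 d4 f7]
D3: mem[0x28..0x2d] <- [67 45 b4 63 31 d4]
D4: mem[0x25..0x28] <- [b4 63 31 d4]
query mem[0x06]=0x7b, mem[0x00]=0x32, mem[0x28]=0xd4

MEM[0x06,0x00,0x28] = 7b 32 d4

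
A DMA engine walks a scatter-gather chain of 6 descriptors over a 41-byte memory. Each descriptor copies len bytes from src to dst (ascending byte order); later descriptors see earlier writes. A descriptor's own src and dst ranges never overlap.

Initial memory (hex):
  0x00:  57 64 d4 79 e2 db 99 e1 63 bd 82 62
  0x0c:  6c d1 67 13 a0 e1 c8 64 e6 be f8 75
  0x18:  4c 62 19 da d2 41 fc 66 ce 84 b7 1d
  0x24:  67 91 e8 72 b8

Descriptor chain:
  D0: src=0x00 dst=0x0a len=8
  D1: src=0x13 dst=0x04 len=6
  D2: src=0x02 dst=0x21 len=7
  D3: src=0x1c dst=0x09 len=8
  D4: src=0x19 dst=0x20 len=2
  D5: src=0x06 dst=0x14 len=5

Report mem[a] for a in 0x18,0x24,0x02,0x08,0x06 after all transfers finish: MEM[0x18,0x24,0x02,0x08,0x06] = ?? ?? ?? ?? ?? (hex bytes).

MEM[0x18,0x24,0x02,0x08,0x06] = 41 e6 d4 75 be

[0] 0x00->0x0a len=8 : 57 64 d4 79 e2 db 99 e1
[1] 0x13->0x04 len=6 : 64 e6 be f8 75 4c
[2] 0x02->0x21 len=7 : d4 79 64 e6 be f8 75
[3] 0x1c->0x09 len=8 : d2 41 fc 66 ce d4 79 64
[4] 0x19->0x20 len=2 : 62 19
[5] 0x06->0x14 len=5 : be f8 75 d2 41
query mem[0x18]=0x41, mem[0x24]=0xe6, mem[0x02]=0xd4, mem[0x08]=0x75, mem[0x06]=0xbe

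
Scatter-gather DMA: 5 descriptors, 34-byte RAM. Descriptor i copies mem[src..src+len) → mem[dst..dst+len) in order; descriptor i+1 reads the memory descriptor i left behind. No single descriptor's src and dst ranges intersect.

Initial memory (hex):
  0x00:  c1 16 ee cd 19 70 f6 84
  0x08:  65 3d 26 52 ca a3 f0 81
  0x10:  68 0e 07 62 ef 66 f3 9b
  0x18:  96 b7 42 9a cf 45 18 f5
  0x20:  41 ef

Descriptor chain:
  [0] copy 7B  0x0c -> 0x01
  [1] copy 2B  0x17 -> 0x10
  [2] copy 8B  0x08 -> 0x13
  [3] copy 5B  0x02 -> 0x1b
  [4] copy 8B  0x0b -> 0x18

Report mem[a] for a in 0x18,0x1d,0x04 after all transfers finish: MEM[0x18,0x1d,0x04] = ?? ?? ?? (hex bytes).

D0: mem[0x01..0x07] <- [ca a3 f0 81 68 0e 07]
D1: mem[0x10..0x11] <- [9b 96]
D2: mem[0x13..0x1a] <- [65 3d 26 52 ca a3 f0 81]
D3: mem[0x1b..0x1f] <- [a3 f0 81 68 0e]
D4: mem[0x18..0x1f] <- [52 ca a3 f0 81 9b 96 07]
query mem[0x18]=0x52, mem[0x1d]=0x9b, mem[0x04]=0x81

MEM[0x18,0x1d,0x04] = 52 9b 81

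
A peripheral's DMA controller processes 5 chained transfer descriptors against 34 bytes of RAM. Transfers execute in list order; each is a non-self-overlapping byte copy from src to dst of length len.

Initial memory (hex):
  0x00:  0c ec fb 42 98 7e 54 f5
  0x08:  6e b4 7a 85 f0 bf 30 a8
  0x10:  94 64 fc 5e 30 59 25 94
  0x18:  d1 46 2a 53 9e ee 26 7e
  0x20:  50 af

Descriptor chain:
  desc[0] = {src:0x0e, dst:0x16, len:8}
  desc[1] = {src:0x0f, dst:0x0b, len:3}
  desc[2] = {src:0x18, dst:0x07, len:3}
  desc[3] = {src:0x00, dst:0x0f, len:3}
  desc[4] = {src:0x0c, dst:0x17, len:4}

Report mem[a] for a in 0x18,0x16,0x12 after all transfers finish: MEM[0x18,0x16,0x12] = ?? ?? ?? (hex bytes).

MEM[0x18,0x16,0x12] = 64 30 fc

  after D0: wrote 8B at 0x16 = 30a89464fc5e3059
  after D1: wrote 3B at 0x0b = a89464
  after D2: wrote 3B at 0x07 = 9464fc
  after D3: wrote 3B at 0x0f = 0cecfb
  after D4: wrote 4B at 0x17 = 9464300c
query mem[0x18]=0x64, mem[0x16]=0x30, mem[0x12]=0xfc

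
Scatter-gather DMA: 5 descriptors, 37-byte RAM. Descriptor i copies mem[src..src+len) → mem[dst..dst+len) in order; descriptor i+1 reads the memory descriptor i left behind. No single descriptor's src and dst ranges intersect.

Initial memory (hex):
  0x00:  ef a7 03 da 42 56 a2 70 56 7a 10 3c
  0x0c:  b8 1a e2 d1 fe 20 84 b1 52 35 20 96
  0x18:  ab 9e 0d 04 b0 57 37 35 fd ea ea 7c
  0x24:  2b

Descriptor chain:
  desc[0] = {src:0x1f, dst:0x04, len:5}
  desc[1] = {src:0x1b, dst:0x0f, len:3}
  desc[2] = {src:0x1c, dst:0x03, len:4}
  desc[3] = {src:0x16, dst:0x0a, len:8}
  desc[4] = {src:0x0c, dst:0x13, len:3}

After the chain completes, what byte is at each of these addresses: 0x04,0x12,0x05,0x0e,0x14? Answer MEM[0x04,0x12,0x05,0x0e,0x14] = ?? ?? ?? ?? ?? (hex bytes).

MEM[0x04,0x12,0x05,0x0e,0x14] = 57 84 37 0d 9e

  after D0: wrote 5B at 0x04 = 35fdeaea7c
  after D1: wrote 3B at 0x0f = 04b057
  after D2: wrote 4B at 0x03 = b0573735
  after D3: wrote 8B at 0x0a = 2096ab9e0d04b057
  after D4: wrote 3B at 0x13 = ab9e0d
query mem[0x04]=0x57, mem[0x12]=0x84, mem[0x05]=0x37, mem[0x0e]=0x0d, mem[0x14]=0x9e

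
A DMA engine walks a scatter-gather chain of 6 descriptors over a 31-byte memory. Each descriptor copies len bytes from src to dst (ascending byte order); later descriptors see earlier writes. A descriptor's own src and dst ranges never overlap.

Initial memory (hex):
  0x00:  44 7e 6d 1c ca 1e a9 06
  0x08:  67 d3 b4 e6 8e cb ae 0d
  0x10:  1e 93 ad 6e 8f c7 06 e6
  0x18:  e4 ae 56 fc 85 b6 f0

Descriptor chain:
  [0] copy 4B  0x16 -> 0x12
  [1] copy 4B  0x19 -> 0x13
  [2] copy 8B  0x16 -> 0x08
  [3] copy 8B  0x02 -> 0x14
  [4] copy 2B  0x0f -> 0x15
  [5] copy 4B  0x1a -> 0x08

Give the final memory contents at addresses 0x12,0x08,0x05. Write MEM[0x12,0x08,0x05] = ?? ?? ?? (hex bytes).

D0: mem[0x12..0x15] <- [06 e6 e4 ae]
D1: mem[0x13..0x16] <- [ae 56 fc 85]
D2: mem[0x08..0x0f] <- [85 e6 e4 ae 56 fc 85 b6]
D3: mem[0x14..0x1b] <- [6d 1c ca 1e a9 06 85 e6]
D4: mem[0x15..0x16] <- [b6 1e]
D5: mem[0x08..0x0b] <- [85 e6 85 b6]
query mem[0x12]=0x06, mem[0x08]=0x85, mem[0x05]=0x1e

MEM[0x12,0x08,0x05] = 06 85 1e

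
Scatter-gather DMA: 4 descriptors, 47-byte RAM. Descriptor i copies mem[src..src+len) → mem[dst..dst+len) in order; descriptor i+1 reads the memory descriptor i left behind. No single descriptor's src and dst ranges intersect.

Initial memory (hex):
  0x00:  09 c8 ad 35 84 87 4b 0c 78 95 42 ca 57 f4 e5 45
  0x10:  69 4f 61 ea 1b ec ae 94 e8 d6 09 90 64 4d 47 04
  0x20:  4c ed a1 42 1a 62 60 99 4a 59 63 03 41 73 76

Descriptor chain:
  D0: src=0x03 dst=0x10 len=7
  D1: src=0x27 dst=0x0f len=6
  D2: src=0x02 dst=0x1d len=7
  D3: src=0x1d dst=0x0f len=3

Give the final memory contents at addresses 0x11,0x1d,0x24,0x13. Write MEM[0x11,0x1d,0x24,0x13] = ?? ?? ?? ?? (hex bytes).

D0: mem[0x10..0x16] <- [35 84 87 4b 0c 78 95]
D1: mem[0x0f..0x14] <- [99 4a 59 63 03 41]
D2: mem[0x1d..0x23] <- [ad 35 84 87 4b 0c 78]
D3: mem[0x0f..0x11] <- [ad 35 84]
query mem[0x11]=0x84, mem[0x1d]=0xad, mem[0x24]=0x1a, mem[0x13]=0x03

MEM[0x11,0x1d,0x24,0x13] = 84 ad 1a 03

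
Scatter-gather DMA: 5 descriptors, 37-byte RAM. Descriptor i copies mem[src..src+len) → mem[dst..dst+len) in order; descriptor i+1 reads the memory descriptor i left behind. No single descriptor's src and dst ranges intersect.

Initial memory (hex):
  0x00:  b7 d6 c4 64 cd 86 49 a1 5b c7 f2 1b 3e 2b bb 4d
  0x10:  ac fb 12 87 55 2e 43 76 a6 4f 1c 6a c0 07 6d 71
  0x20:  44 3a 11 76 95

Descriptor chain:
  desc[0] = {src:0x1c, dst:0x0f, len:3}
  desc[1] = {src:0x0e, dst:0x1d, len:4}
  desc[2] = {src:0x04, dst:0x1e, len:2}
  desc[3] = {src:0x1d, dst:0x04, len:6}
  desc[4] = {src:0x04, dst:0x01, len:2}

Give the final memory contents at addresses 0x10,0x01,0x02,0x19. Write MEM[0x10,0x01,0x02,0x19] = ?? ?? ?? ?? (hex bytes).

  after D0: wrote 3B at 0x0f = c0076d
  after D1: wrote 4B at 0x1d = bbc0076d
  after D2: wrote 2B at 0x1e = cd86
  after D3: wrote 6B at 0x04 = bbcd866d3a11
  after D4: wrote 2B at 0x01 = bbcd
query mem[0x10]=0x07, mem[0x01]=0xbb, mem[0x02]=0xcd, mem[0x19]=0x4f

MEM[0x10,0x01,0x02,0x19] = 07 bb cd 4f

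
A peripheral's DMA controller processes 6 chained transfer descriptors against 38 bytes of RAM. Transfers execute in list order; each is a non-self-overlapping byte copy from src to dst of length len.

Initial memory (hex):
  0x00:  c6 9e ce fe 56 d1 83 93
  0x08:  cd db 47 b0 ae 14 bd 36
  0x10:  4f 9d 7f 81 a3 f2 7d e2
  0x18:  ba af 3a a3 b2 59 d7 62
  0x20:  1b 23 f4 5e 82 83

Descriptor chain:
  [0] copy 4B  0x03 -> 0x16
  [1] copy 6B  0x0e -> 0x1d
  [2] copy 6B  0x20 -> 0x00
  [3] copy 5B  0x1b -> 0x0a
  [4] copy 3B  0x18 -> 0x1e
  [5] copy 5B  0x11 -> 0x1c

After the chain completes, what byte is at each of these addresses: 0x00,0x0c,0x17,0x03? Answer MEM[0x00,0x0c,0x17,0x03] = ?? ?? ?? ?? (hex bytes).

MEM[0x00,0x0c,0x17,0x03] = 9d bd 56 5e

D0: mem[0x16..0x19] <- [fe 56 d1 83]
D1: mem[0x1d..0x22] <- [bd 36 4f 9d 7f 81]
D2: mem[0x00..0x05] <- [9d 7f 81 5e 82 83]
D3: mem[0x0a..0x0e] <- [a3 b2 bd 36 4f]
D4: mem[0x1e..0x20] <- [d1 83 3a]
D5: mem[0x1c..0x20] <- [9d 7f 81 a3 f2]
query mem[0x00]=0x9d, mem[0x0c]=0xbd, mem[0x17]=0x56, mem[0x03]=0x5e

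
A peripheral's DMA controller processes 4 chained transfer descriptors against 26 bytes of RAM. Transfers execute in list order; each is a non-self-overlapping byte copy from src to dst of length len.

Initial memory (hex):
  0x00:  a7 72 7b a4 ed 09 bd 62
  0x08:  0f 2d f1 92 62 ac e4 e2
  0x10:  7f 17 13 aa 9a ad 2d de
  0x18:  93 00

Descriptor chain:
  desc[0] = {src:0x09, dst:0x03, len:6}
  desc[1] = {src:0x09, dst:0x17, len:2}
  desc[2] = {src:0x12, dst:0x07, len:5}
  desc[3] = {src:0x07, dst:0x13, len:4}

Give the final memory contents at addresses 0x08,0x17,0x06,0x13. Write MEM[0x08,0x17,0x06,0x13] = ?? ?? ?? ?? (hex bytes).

MEM[0x08,0x17,0x06,0x13] = aa 2d 62 13

  after D0: wrote 6B at 0x03 = 2df19262ace4
  after D1: wrote 2B at 0x17 = 2df1
  after D2: wrote 5B at 0x07 = 13aa9aad2d
  after D3: wrote 4B at 0x13 = 13aa9aad
query mem[0x08]=0xaa, mem[0x17]=0x2d, mem[0x06]=0x62, mem[0x13]=0x13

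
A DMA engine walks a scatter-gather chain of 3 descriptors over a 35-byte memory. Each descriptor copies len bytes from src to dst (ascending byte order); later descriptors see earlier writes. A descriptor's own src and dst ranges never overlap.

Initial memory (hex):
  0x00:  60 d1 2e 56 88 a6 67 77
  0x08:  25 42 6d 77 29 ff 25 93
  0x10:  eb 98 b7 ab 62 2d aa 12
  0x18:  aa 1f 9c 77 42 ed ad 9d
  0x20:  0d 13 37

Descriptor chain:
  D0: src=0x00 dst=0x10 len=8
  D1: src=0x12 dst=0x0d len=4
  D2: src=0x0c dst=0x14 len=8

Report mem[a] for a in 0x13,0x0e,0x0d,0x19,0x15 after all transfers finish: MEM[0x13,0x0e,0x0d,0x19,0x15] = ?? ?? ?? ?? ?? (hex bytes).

MEM[0x13,0x0e,0x0d,0x19,0x15] = 56 56 2e d1 2e

[0] 0x00->0x10 len=8 : 60 d1 2e 56 88 a6 67 77
[1] 0x12->0x0d len=4 : 2e 56 88 a6
[2] 0x0c->0x14 len=8 : 29 2e 56 88 a6 d1 2e 56
query mem[0x13]=0x56, mem[0x0e]=0x56, mem[0x0d]=0x2e, mem[0x19]=0xd1, mem[0x15]=0x2e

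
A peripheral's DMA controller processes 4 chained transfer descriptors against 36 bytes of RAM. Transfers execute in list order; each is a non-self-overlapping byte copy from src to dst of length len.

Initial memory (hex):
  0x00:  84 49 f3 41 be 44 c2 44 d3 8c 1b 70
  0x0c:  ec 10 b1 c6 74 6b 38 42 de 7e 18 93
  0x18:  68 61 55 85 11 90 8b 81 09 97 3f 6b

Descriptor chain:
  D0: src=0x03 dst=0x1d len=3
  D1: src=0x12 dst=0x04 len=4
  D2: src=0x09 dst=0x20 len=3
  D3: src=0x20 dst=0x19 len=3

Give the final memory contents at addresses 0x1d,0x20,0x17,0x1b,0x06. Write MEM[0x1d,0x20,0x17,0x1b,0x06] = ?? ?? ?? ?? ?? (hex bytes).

#0 dst[0x1d+3] := {0x41,0xbe,0x44}
#1 dst[0x04+4] := {0x38,0x42,0xde,0x7e}
#2 dst[0x20+3] := {0x8c,0x1b,0x70}
#3 dst[0x19+3] := {0x8c,0x1b,0x70}
query mem[0x1d]=0x41, mem[0x20]=0x8c, mem[0x17]=0x93, mem[0x1b]=0x70, mem[0x06]=0xde

MEM[0x1d,0x20,0x17,0x1b,0x06] = 41 8c 93 70 de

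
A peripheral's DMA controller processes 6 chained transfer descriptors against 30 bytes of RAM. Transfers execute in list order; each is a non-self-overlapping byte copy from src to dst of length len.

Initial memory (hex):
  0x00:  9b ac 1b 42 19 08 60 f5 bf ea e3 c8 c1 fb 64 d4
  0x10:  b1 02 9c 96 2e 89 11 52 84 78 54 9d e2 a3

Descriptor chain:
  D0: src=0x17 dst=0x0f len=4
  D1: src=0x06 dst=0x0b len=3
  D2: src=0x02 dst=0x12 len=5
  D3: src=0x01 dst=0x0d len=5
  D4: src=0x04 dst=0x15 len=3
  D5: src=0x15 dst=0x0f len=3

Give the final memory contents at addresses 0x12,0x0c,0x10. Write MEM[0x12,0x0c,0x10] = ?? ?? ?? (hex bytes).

MEM[0x12,0x0c,0x10] = 1b f5 08

D0: mem[0x0f..0x12] <- [52 84 78 54]
D1: mem[0x0b..0x0d] <- [60 f5 bf]
D2: mem[0x12..0x16] <- [1b 42 19 08 60]
D3: mem[0x0d..0x11] <- [ac 1b 42 19 08]
D4: mem[0x15..0x17] <- [19 08 60]
D5: mem[0x0f..0x11] <- [19 08 60]
query mem[0x12]=0x1b, mem[0x0c]=0xf5, mem[0x10]=0x08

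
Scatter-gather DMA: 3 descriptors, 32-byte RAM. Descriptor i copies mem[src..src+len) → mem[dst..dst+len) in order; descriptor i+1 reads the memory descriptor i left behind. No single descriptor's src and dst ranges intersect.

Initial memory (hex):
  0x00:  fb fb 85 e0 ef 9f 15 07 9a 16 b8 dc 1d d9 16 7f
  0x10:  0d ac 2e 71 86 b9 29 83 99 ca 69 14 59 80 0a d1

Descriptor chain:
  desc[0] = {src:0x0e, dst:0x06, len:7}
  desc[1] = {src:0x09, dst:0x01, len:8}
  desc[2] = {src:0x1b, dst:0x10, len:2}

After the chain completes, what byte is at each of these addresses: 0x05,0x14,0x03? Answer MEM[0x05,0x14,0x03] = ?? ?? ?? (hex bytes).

MEM[0x05,0x14,0x03] = d9 86 71

[0] 0x0e->0x06 len=7 : 16 7f 0d ac 2e 71 86
[1] 0x09->0x01 len=8 : ac 2e 71 86 d9 16 7f 0d
[2] 0x1b->0x10 len=2 : 14 59
query mem[0x05]=0xd9, mem[0x14]=0x86, mem[0x03]=0x71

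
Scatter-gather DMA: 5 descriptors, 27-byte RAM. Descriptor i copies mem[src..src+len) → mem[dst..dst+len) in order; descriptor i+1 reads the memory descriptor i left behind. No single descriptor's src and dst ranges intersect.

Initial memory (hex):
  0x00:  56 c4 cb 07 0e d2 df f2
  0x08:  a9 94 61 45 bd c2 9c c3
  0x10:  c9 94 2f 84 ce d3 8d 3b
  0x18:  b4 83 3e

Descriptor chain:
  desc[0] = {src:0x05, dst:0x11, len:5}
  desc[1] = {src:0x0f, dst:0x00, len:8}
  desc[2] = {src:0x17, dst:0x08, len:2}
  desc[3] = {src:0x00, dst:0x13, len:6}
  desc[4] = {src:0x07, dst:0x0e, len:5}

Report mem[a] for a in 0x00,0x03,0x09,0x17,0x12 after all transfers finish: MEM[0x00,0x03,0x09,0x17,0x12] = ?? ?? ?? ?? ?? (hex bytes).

D0: mem[0x11..0x15] <- [d2 df f2 a9 94]
D1: mem[0x00..0x07] <- [c3 c9 d2 df f2 a9 94 8d]
D2: mem[0x08..0x09] <- [3b b4]
D3: mem[0x13..0x18] <- [c3 c9 d2 df f2 a9]
D4: mem[0x0e..0x12] <- [8d 3b b4 61 45]
query mem[0x00]=0xc3, mem[0x03]=0xdf, mem[0x09]=0xb4, mem[0x17]=0xf2, mem[0x12]=0x45

MEM[0x00,0x03,0x09,0x17,0x12] = c3 df b4 f2 45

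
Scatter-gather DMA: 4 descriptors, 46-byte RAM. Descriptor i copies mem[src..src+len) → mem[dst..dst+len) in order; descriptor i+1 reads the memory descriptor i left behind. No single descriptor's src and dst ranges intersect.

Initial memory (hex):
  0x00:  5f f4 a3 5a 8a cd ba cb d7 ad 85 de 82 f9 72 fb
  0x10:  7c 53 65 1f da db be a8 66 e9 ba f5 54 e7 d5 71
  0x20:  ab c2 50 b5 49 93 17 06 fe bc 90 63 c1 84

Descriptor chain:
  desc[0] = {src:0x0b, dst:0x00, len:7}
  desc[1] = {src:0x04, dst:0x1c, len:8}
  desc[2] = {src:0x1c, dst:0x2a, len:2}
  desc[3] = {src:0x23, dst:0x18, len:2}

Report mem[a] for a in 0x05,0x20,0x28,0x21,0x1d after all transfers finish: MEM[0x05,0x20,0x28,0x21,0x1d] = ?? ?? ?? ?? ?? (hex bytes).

MEM[0x05,0x20,0x28,0x21,0x1d] = 7c d7 fe ad 7c

  after D0: wrote 7B at 0x00 = de82f972fb7c53
  after D1: wrote 8B at 0x1c = fb7c53cbd7ad85de
  after D2: wrote 2B at 0x2a = fb7c
  after D3: wrote 2B at 0x18 = de49
query mem[0x05]=0x7c, mem[0x20]=0xd7, mem[0x28]=0xfe, mem[0x21]=0xad, mem[0x1d]=0x7c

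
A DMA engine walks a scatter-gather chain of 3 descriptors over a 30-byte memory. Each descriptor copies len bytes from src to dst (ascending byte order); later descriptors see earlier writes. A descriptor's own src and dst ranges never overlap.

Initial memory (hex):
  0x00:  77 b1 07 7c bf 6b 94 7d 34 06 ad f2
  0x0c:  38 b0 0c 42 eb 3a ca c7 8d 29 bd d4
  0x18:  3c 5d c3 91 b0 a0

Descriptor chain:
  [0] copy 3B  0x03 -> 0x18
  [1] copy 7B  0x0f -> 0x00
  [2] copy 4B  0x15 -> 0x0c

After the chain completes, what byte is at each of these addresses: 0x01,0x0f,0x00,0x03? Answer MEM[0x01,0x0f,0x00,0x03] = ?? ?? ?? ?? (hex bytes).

  after D0: wrote 3B at 0x18 = 7cbf6b
  after D1: wrote 7B at 0x00 = 42eb3acac78d29
  after D2: wrote 4B at 0x0c = 29bdd47c
query mem[0x01]=0xeb, mem[0x0f]=0x7c, mem[0x00]=0x42, mem[0x03]=0xca

MEM[0x01,0x0f,0x00,0x03] = eb 7c 42 ca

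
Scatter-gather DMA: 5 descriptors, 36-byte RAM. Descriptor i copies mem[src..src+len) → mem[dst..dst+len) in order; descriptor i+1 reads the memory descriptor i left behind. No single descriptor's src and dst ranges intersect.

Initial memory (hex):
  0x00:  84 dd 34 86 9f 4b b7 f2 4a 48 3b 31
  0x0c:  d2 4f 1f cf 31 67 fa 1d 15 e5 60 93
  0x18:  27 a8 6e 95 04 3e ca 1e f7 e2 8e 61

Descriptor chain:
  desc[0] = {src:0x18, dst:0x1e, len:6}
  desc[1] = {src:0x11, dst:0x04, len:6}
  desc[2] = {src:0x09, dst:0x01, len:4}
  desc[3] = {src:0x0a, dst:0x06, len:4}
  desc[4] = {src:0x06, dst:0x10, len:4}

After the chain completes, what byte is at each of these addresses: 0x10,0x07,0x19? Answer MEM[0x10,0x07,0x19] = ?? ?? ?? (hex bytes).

MEM[0x10,0x07,0x19] = 3b 31 a8

  after D0: wrote 6B at 0x1e = 27a86e95043e
  after D1: wrote 6B at 0x04 = 67fa1d15e560
  after D2: wrote 4B at 0x01 = 603b31d2
  after D3: wrote 4B at 0x06 = 3b31d24f
  after D4: wrote 4B at 0x10 = 3b31d24f
query mem[0x10]=0x3b, mem[0x07]=0x31, mem[0x19]=0xa8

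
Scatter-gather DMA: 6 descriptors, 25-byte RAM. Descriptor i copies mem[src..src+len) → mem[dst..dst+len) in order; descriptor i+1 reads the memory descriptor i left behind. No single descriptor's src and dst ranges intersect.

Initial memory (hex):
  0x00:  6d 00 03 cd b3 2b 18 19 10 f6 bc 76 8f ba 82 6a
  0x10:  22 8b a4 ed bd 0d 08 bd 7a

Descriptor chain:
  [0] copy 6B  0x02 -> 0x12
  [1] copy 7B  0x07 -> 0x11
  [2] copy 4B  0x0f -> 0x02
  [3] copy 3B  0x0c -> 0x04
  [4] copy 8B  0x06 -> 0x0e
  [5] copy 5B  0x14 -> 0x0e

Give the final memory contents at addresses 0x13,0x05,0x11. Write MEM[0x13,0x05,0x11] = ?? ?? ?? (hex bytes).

MEM[0x13,0x05,0x11] = 76 ba ba

[0] 0x02->0x12 len=6 : 03 cd b3 2b 18 19
[1] 0x07->0x11 len=7 : 19 10 f6 bc 76 8f ba
[2] 0x0f->0x02 len=4 : 6a 22 19 10
[3] 0x0c->0x04 len=3 : 8f ba 82
[4] 0x06->0x0e len=8 : 82 19 10 f6 bc 76 8f ba
[5] 0x14->0x0e len=5 : 8f ba 8f ba 7a
query mem[0x13]=0x76, mem[0x05]=0xba, mem[0x11]=0xba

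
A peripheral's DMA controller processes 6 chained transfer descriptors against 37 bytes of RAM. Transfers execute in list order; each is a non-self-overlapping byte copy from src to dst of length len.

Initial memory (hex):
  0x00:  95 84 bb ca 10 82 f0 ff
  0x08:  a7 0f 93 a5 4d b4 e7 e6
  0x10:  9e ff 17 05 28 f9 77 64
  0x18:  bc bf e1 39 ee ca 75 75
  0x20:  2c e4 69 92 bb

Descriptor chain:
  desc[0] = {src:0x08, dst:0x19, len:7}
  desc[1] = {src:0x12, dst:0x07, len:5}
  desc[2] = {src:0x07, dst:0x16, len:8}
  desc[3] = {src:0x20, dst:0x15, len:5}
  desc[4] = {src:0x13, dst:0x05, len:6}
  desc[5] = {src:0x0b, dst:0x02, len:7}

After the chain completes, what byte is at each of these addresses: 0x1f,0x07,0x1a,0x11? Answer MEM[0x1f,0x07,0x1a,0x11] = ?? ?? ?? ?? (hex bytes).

MEM[0x1f,0x07,0x1a,0x11] = e7 9e 77 ff

  after D0: wrote 7B at 0x19 = a70f93a54db4e7
  after D1: wrote 5B at 0x07 = 170528f977
  after D2: wrote 8B at 0x16 = 170528f9774db4e7
  after D3: wrote 5B at 0x15 = 2ce46992bb
  after D4: wrote 6B at 0x05 = 05282ce46992
  after D5: wrote 7B at 0x02 = 774db4e7e69eff
query mem[0x1f]=0xe7, mem[0x07]=0x9e, mem[0x1a]=0x77, mem[0x11]=0xff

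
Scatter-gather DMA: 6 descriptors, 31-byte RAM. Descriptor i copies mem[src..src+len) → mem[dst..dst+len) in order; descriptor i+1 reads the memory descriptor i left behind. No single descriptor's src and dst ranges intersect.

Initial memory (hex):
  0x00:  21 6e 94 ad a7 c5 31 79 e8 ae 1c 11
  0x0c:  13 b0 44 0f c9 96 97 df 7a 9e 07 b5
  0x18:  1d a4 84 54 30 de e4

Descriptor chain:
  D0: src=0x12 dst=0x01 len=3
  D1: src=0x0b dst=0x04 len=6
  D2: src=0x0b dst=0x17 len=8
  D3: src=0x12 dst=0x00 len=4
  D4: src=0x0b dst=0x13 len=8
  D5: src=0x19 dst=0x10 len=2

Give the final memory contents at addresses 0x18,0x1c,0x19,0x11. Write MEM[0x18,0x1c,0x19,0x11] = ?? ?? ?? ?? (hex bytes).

[0] 0x12->0x01 len=3 : 97 df 7a
[1] 0x0b->0x04 len=6 : 11 13 b0 44 0f c9
[2] 0x0b->0x17 len=8 : 11 13 b0 44 0f c9 96 97
[3] 0x12->0x00 len=4 : 97 df 7a 9e
[4] 0x0b->0x13 len=8 : 11 13 b0 44 0f c9 96 97
[5] 0x19->0x10 len=2 : 96 97
query mem[0x18]=0xc9, mem[0x1c]=0xc9, mem[0x19]=0x96, mem[0x11]=0x97

MEM[0x18,0x1c,0x19,0x11] = c9 c9 96 97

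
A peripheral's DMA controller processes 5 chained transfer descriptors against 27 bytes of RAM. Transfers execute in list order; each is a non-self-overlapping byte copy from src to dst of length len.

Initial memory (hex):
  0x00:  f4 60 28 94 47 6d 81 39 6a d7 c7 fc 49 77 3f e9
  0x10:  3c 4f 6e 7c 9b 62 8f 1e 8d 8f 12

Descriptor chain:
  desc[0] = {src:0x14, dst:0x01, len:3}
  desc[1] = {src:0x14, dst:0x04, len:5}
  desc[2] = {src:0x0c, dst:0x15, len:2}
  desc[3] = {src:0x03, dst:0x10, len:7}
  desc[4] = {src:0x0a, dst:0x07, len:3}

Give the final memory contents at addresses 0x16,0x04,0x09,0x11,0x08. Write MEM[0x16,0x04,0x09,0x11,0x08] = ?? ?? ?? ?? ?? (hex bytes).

MEM[0x16,0x04,0x09,0x11,0x08] = d7 9b 49 9b fc

  after D0: wrote 3B at 0x01 = 9b628f
  after D1: wrote 5B at 0x04 = 9b628f1e8d
  after D2: wrote 2B at 0x15 = 4977
  after D3: wrote 7B at 0x10 = 8f9b628f1e8dd7
  after D4: wrote 3B at 0x07 = c7fc49
query mem[0x16]=0xd7, mem[0x04]=0x9b, mem[0x09]=0x49, mem[0x11]=0x9b, mem[0x08]=0xfc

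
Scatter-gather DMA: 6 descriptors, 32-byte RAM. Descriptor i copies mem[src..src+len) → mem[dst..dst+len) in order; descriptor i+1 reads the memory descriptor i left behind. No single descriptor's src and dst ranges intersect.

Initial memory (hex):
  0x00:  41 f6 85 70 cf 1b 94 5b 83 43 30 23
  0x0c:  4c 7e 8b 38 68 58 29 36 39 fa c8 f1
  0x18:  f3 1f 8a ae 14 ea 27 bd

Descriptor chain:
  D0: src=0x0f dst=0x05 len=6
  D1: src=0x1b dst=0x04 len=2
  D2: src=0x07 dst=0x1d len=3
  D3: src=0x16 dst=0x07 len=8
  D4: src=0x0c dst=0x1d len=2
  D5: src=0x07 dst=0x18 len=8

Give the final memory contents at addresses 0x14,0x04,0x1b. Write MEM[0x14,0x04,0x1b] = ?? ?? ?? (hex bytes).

  after D0: wrote 6B at 0x05 = 386858293639
  after D1: wrote 2B at 0x04 = ae14
  after D2: wrote 3B at 0x1d = 582936
  after D3: wrote 8B at 0x07 = c8f1f31f8aae1458
  after D4: wrote 2B at 0x1d = ae14
  after D5: wrote 8B at 0x18 = c8f1f31f8aae1458
query mem[0x14]=0x39, mem[0x04]=0xae, mem[0x1b]=0x1f

MEM[0x14,0x04,0x1b] = 39 ae 1f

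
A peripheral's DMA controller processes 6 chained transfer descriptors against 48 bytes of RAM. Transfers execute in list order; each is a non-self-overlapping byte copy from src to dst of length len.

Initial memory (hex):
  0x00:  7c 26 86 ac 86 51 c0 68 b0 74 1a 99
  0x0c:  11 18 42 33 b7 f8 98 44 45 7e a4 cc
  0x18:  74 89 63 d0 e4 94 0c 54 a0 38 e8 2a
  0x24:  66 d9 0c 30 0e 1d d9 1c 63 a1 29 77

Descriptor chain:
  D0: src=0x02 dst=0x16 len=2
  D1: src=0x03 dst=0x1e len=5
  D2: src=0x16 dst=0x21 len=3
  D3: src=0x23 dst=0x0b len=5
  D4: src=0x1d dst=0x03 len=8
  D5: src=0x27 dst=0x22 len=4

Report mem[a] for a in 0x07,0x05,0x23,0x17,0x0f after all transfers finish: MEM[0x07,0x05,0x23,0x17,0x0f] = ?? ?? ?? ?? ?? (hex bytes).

MEM[0x07,0x05,0x23,0x17,0x0f] = 86 86 0e ac 30

[0] 0x02->0x16 len=2 : 86 ac
[1] 0x03->0x1e len=5 : ac 86 51 c0 68
[2] 0x16->0x21 len=3 : 86 ac 74
[3] 0x23->0x0b len=5 : 74 66 d9 0c 30
[4] 0x1d->0x03 len=8 : 94 ac 86 51 86 ac 74 66
[5] 0x27->0x22 len=4 : 30 0e 1d d9
query mem[0x07]=0x86, mem[0x05]=0x86, mem[0x23]=0x0e, mem[0x17]=0xac, mem[0x0f]=0x30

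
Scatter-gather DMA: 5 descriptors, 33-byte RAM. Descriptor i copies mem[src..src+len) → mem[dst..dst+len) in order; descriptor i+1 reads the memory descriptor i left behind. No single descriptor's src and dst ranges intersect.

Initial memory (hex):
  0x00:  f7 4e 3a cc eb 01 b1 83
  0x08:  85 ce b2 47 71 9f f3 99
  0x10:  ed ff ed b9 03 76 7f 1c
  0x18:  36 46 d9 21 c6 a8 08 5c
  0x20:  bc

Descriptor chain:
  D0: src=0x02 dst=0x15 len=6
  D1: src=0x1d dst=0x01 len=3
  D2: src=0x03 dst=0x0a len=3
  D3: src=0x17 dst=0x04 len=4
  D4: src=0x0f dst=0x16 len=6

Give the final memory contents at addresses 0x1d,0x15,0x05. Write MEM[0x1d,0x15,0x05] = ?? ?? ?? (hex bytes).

MEM[0x1d,0x15,0x05] = a8 3a 01

D0: mem[0x15..0x1a] <- [3a cc eb 01 b1 83]
D1: mem[0x01..0x03] <- [a8 08 5c]
D2: mem[0x0a..0x0c] <- [5c eb 01]
D3: mem[0x04..0x07] <- [eb 01 b1 83]
D4: mem[0x16..0x1b] <- [99 ed ff ed b9 03]
query mem[0x1d]=0xa8, mem[0x15]=0x3a, mem[0x05]=0x01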